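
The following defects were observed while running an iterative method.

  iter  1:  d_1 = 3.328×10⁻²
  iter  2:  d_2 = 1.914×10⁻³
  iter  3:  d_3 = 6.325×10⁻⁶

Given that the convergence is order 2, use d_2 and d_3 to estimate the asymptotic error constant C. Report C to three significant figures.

1.73

C ≈ d_3 / d_2^2
  = 6.325×10⁻⁶ / (1.914×10⁻³)^2
  = 6.325×10⁻⁶ / 3.6634e-06 ≈ 1.7265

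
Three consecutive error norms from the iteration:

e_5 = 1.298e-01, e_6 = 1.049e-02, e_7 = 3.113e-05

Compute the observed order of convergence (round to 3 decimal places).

2.314

p ≈ ln(e_7/e_6) / ln(e_6/e_5)
  = ln(3.113e-05/1.049e-02) / ln(1.049e-02/1.298e-01)
  = ln(0.00296759) / ln(0.0808166)
  = -5.820005 / -2.515573 ≈ 2.313590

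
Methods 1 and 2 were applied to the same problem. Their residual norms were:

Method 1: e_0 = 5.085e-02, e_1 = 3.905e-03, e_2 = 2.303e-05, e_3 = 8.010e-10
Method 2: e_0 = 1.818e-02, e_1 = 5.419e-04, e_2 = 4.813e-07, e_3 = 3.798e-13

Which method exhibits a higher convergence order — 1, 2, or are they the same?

same

Method 1: p ≈ ln(8.010e-10/2.303e-05)/ln(2.303e-05/3.905e-03) ≈ 2.00.
Method 2: p ≈ ln(3.798e-13/4.813e-07)/ln(4.813e-07/5.419e-04) ≈ 2.00.
Both orders ≈ 2.0 — effectively the same.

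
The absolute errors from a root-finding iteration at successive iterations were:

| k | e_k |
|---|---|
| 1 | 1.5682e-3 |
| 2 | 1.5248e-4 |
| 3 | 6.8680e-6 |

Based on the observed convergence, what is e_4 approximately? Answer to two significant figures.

First estimate the order: p ≈ ln(e_3/e_2) / ln(e_2/e_1) = ln(6.8680e-6/1.5248e-4)/ln(1.5248e-4/1.5682e-3) = ln(0.045042)/ln(0.0972325) ≈ 1.3302.
Then e_4 ≈ e_3·(e_3/e_2)^p = 6.8680e-6·(0.045042)^1.3302 = 6.8680e-6·0.0161824 ≈ 1.111e-07.

1.1e-7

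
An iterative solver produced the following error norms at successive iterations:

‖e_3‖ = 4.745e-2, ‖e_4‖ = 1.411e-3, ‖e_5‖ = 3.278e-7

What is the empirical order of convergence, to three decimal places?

p ≈ ln(‖e_5‖/‖e_4‖) / ln(‖e_4‖/‖e_3‖)
  = ln(3.278e-7/1.411e-3) / ln(1.411e-3/4.745e-2)
  = ln(0.000232318) / ln(0.0297366)
  = -8.367403 / -3.515377 ≈ 2.380229

2.380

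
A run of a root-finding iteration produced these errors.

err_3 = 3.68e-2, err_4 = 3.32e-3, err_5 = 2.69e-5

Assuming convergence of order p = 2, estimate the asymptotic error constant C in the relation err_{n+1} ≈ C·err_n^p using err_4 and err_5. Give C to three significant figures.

C ≈ err_5 / err_4^2
  = 2.69e-5 / (3.32e-3)^2
  = 2.69e-5 / 1.10224e-05 ≈ 2.4405

2.44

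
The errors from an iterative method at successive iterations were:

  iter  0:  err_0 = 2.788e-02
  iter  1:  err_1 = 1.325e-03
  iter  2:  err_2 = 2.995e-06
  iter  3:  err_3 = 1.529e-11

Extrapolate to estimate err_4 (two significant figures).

First estimate the order: p ≈ ln(err_3/err_2) / ln(err_2/err_1) = ln(1.529e-11/2.995e-06)/ln(2.995e-06/1.325e-03) = ln(5.10518e-06)/ln(0.00226038) ≈ 2.0001.
Then err_4 ≈ err_3·(err_3/err_2)^p = 1.529e-11·(5.10518e-06)^2.0001 = 1.529e-11·2.60311e-11 ≈ 3.98e-22.

4.0e-22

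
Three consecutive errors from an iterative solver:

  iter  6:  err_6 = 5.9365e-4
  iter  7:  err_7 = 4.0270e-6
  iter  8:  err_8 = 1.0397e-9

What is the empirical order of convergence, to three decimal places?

p ≈ ln(err_8/err_7) / ln(err_7/err_6)
  = ln(1.0397e-9/4.0270e-6) / ln(4.0270e-6/5.9365e-4)
  = ln(0.000258182) / ln(0.00678346)
  = -8.261846 / -4.993268 ≈ 1.654597

1.655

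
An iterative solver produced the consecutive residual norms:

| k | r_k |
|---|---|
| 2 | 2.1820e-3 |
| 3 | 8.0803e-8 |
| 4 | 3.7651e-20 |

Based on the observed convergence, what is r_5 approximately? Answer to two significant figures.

1.8e-54

First estimate the order: p ≈ ln(r_4/r_3) / ln(r_3/r_2) = ln(3.7651e-20/8.0803e-8)/ln(8.0803e-8/2.1820e-3) = ln(4.6596e-13)/ln(3.70316e-05) ≈ 2.7828.
Then r_5 ≈ r_4·(r_4/r_3)^p = 3.7651e-20·(4.6596e-13)^2.7828 = 3.7651e-20·4.82481e-35 ≈ 1.817e-54.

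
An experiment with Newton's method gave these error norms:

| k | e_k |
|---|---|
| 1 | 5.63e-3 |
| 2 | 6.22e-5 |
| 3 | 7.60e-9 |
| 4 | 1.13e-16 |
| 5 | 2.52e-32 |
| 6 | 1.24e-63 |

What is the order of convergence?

2

Consecutive ratios: e_6/e_5 = 1.24e-63/2.52e-32 = 4.92063e-32, e_5/e_4 = 2.52e-32/1.13e-16 = 2.23009e-16.
p ≈ ln(4.92063e-32)/ln(2.23009e-16) = -72.0893/-36.0393 ≈ 2.00.
So the convergence is quadratic (order 2).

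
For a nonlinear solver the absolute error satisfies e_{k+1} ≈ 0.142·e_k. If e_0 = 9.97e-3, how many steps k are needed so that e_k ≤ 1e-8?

8

After k steps, e_k ≈ 9.97e-3·0.142^k.
Need 0.142^k ≤ 1e-8/9.97e-3 = 1.00301e-06.
k ≥ ln(1.00301e-06)/ln(0.142) = -13.8125/-1.95193 = 7.076.
Smallest integer k = 8.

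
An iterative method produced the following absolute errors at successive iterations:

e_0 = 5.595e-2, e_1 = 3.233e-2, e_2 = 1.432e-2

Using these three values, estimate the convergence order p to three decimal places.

1.485

p ≈ ln(e_2/e_1) / ln(e_1/e_0)
  = ln(1.432e-2/3.233e-2) / ln(3.233e-2/5.595e-2)
  = ln(0.442932) / ln(0.577837)
  = -0.814339 / -0.548463 ≈ 1.484766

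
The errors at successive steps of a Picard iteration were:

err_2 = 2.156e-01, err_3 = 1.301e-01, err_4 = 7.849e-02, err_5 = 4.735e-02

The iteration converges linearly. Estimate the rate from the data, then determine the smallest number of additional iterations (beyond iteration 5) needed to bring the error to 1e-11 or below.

Rate ρ ≈ err_5/err_4 = 4.735e-02/7.849e-02 = 0.6033.
After j more steps, err_{5+j} ≈ 4.735e-02·ρ^j; need ρ^j ≤ 1e-11/4.735e-02 = 2.11193e-10.
j ≥ ln(2.11193e-10)/ln(0.6033) = -22.2782/-0.50534 = 44.086.
So 45 more iterations are needed.

45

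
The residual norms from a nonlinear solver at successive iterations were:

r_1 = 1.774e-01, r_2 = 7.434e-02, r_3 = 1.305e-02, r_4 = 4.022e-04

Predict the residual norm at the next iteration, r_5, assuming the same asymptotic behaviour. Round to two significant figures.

First estimate the order: p ≈ ln(r_4/r_3) / ln(r_3/r_2) = ln(4.022e-04/1.305e-02)/ln(1.305e-02/7.434e-02) = ln(0.0308199)/ln(0.175545) ≈ 1.9999.
Then r_5 ≈ r_4·(r_4/r_3)^p = 4.022e-04·(0.0308199)^1.9999 = 4.022e-04·0.000950197 ≈ 3.822e-07.

3.8e-7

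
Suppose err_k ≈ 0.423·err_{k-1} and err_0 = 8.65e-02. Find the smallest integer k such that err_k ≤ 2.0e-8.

18

After k steps, err_k ≈ 8.65e-02·0.423^k.
Need 0.423^k ≤ 2.0e-8/8.65e-02 = 2.31214e-07.
k ≥ ln(2.31214e-07)/ln(0.423) = -15.2799/-0.86038 = 17.759.
Smallest integer k = 18.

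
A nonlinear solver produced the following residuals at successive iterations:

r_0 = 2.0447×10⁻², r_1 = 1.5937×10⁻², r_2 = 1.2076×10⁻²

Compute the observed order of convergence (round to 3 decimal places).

1.113

p ≈ ln(r_2/r_1) / ln(r_1/r_0)
  = ln(1.2076×10⁻²/1.5937×10⁻²) / ln(1.5937×10⁻²/2.0447×10⁻²)
  = ln(0.757734) / ln(0.77943)
  = -0.277423 / -0.249192 ≈ 1.113290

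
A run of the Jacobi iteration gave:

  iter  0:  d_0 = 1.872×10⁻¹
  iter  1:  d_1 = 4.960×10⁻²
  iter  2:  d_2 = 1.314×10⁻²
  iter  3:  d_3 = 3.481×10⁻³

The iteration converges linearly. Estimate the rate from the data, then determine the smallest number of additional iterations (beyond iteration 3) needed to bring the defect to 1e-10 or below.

14

Rate ρ ≈ d_3/d_2 = 3.481×10⁻³/1.314×10⁻² = 0.2649.
After j more steps, d_{3+j} ≈ 3.481×10⁻³·ρ^j; need ρ^j ≤ 1e-10/3.481×10⁻³ = 2.87274e-08.
j ≥ ln(2.87274e-08)/ln(0.2649) = -17.3654/-1.32840 = 13.072.
So 14 more iterations are needed.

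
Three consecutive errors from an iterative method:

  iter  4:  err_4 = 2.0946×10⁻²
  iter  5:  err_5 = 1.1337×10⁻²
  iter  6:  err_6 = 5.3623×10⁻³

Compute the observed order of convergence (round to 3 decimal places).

1.220

p ≈ ln(err_6/err_5) / ln(err_5/err_4)
  = ln(5.3623×10⁻³/1.1337×10⁻²) / ln(1.1337×10⁻²/2.0946×10⁻²)
  = ln(0.472991) / ln(0.541249)
  = -0.748679 / -0.613876 ≈ 1.219593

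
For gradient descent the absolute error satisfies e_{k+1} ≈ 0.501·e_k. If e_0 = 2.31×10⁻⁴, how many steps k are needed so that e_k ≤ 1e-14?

35

After k steps, e_k ≈ 2.31×10⁻⁴·0.501^k.
Need 0.501^k ≤ 1e-14/2.31×10⁻⁴ = 4.329e-11.
k ≥ ln(4.329e-11)/ln(0.501) = -23.8631/-0.69115 = 34.527.
Smallest integer k = 35.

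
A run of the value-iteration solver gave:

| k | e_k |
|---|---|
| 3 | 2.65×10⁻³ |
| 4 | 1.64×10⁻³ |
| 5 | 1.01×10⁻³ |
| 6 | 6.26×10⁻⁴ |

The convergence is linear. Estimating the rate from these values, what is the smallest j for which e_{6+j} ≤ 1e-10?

33

Rate ρ ≈ e_6/e_5 = 6.26×10⁻⁴/1.01×10⁻³ = 0.6198.
After j more steps, e_{6+j} ≈ 6.26×10⁻⁴·ρ^j; need ρ^j ≤ 1e-10/6.26×10⁻⁴ = 1.59744e-07.
j ≥ ln(1.59744e-07)/ln(0.6198) = -15.6497/-0.47836 = 32.715.
So 33 more iterations are needed.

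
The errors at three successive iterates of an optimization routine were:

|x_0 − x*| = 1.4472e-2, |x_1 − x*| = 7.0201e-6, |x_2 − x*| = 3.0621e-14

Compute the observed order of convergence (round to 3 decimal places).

p ≈ ln(|x_2 − x*|/|x_1 − x*|) / ln(|x_1 − x*|/|x_0 − x*|)
  = ln(3.0621e-14/7.0201e-6) / ln(7.0201e-6/1.4472e-2)
  = ln(4.3619e-09) / ln(0.000485082)
  = -19.250358 / -7.631193 ≈ 2.522588

2.523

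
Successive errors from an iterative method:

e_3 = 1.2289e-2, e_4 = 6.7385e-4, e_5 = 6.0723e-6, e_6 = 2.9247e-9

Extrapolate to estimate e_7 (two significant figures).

1.2e-14

First estimate the order: p ≈ ln(e_6/e_5) / ln(e_5/e_4) = ln(2.9247e-9/6.0723e-6)/ln(6.0723e-6/6.7385e-4) = ln(0.000481646)/ln(0.00901135) ≈ 1.6220.
Then e_7 ≈ e_6·(e_6/e_5)^p = 2.9247e-9·(0.000481646)^1.6220 = 2.9247e-9·4.16279e-06 ≈ 1.217e-14.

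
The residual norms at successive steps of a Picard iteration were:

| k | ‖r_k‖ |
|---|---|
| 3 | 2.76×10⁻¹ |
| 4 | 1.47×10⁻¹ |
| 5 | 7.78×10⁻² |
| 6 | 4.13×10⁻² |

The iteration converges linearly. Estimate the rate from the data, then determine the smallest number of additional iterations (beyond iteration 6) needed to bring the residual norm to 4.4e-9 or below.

26

Rate ρ ≈ ‖r_6‖/‖r_5‖ = 4.13×10⁻²/7.78×10⁻² = 0.5308.
After j more steps, ‖r_{6+j}‖ ≈ 4.13×10⁻²·ρ^j; need ρ^j ≤ 4.4e-9/4.13×10⁻² = 1.06538e-07.
j ≥ ln(1.06538e-07)/ln(0.5308) = -16.0548/-0.63337 = 25.348.
So 26 more iterations are needed.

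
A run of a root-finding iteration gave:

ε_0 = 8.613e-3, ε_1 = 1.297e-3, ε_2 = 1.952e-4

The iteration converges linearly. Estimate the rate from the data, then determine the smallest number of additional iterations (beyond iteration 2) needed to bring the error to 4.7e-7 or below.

4

Rate ρ ≈ ε_2/ε_1 = 1.952e-4/1.297e-3 = 0.1505.
After j more steps, ε_{2+j} ≈ 1.952e-4·ρ^j; need ρ^j ≤ 4.7e-7/1.952e-4 = 0.00240779.
j ≥ ln(0.00240779)/ln(0.1505) = -6.0290/-1.89379 = 3.184.
So 4 more iterations are needed.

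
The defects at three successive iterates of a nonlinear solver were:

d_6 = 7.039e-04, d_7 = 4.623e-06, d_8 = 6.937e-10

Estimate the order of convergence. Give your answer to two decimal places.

1.75

p ≈ ln(d_8/d_7) / ln(d_7/d_6)
  = ln(6.937e-10/4.623e-06) / ln(4.623e-06/7.039e-04)
  = ln(0.000150054) / ln(0.00656769)
  = -8.80452 / -5.02559 ≈ 1.75194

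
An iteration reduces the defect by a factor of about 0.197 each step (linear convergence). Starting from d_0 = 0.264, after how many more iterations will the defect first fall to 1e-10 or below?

14

After k steps, d_k ≈ 0.264·0.197^k.
Need 0.197^k ≤ 1e-10/0.264 = 3.78788e-10.
k ≥ ln(3.78788e-10)/ln(0.197) = -21.6940/-1.62455 = 13.354.
Smallest integer k = 14.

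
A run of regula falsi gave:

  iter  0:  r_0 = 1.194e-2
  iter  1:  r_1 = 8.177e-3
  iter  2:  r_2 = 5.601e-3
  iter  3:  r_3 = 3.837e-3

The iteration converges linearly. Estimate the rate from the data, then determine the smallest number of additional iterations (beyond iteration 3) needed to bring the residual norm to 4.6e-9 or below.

Rate ρ ≈ r_3/r_2 = 3.837e-3/5.601e-3 = 0.6851.
After j more steps, r_{3+j} ≈ 3.837e-3·ρ^j; need ρ^j ≤ 4.6e-9/3.837e-3 = 1.19885e-06.
j ≥ ln(1.19885e-06)/ln(0.6851) = -13.6341/-0.37819 = 36.051.
So 37 more iterations are needed.

37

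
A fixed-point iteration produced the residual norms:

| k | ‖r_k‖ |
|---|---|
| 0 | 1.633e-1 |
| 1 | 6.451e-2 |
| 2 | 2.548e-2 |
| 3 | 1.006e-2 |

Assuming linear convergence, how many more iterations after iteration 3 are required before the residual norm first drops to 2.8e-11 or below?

Rate ρ ≈ ‖r_3‖/‖r_2‖ = 1.006e-2/2.548e-2 = 0.3948.
After j more steps, ‖r_{3+j}‖ ≈ 1.006e-2·ρ^j; need ρ^j ≤ 2.8e-11/1.006e-2 = 2.7833e-09.
j ≥ ln(2.7833e-09)/ln(0.3948) = -19.6996/-0.92938 = 21.196.
So 22 more iterations are needed.

22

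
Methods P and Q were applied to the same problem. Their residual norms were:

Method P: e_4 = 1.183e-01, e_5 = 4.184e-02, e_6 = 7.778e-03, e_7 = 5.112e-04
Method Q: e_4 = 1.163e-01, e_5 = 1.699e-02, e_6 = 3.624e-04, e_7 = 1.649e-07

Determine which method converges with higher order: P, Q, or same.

Method P: p ≈ ln(5.112e-04/7.778e-03)/ln(7.778e-03/4.184e-02) ≈ 1.62.
Method Q: p ≈ ln(1.649e-07/3.624e-04)/ln(3.624e-04/1.699e-02) ≈ 2.00.
Method Q has the higher order (≈2.0 vs ≈1.6).

Q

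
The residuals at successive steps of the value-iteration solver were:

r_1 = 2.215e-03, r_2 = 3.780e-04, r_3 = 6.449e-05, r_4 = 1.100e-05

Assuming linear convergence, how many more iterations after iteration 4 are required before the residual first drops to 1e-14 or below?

Rate ρ ≈ r_4/r_3 = 1.100e-05/6.449e-05 = 0.1706.
After j more steps, r_{4+j} ≈ 1.100e-05·ρ^j; need ρ^j ≤ 1e-14/1.100e-05 = 9.09091e-10.
j ≥ ln(9.09091e-10)/ln(0.1706) = -20.8186/-1.76843 = 11.772.
So 12 more iterations are needed.

12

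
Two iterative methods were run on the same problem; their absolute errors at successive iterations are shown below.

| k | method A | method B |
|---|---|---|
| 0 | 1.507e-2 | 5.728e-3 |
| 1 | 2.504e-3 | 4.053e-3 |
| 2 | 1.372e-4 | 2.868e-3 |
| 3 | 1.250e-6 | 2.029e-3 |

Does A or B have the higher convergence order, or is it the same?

Method A: p ≈ ln(1.250e-6/1.372e-4)/ln(1.372e-4/2.504e-3) ≈ 1.62.
Method B: p ≈ ln(2.029e-3/2.868e-3)/ln(2.868e-3/4.053e-3) ≈ 1.00.
Method A has the higher order (≈1.6 vs ≈1.0).

A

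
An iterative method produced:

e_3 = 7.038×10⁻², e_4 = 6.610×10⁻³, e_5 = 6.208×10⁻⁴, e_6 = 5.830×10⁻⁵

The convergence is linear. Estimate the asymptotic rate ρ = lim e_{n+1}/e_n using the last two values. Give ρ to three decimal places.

0.094

ρ ≈ e_6/e_5 = 5.830×10⁻⁵/6.208×10⁻⁴ = 0.09391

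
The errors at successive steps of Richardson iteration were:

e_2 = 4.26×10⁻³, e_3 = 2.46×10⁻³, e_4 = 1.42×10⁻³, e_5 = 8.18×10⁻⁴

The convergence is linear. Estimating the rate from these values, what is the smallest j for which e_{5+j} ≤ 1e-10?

Rate ρ ≈ e_5/e_4 = 8.18×10⁻⁴/1.42×10⁻³ = 0.5761.
After j more steps, e_{5+j} ≈ 8.18×10⁻⁴·ρ^j; need ρ^j ≤ 1e-10/8.18×10⁻⁴ = 1.22249e-07.
j ≥ ln(1.22249e-07)/ln(0.5761) = -15.9172/-0.55147 = 28.863.
So 29 more iterations are needed.

29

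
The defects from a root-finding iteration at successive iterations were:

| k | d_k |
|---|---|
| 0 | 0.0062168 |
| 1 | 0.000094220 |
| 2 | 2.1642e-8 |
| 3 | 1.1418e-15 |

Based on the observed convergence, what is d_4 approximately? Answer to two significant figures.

3.2e-30

First estimate the order: p ≈ ln(d_3/d_2) / ln(d_2/d_1) = ln(1.1418e-15/2.1642e-8)/ln(2.1642e-8/0.000094220) = ln(5.27585e-08)/ln(0.000229696) ≈ 2.0000.
Then d_4 ≈ d_3·(d_3/d_2)^p = 1.1418e-15·(5.27585e-08)^2.0000 = 1.1418e-15·2.78346e-15 ≈ 3.178e-30.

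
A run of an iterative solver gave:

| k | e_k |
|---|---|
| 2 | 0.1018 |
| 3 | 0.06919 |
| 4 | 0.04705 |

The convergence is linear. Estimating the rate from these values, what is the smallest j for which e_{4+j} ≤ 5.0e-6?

Rate ρ ≈ e_4/e_3 = 0.04705/0.06919 = 0.6800.
After j more steps, e_{4+j} ≈ 0.04705·ρ^j; need ρ^j ≤ 5.0e-6/0.04705 = 0.00010627.
j ≥ ln(0.00010627)/ln(0.6800) = -9.1495/-0.38566 = 23.724.
So 24 more iterations are needed.

24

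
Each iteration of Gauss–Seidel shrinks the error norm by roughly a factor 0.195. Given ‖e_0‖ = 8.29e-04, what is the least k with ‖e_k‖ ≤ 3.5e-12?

12

After k steps, ‖e_k‖ ≈ 8.29e-04·0.195^k.
Need 0.195^k ≤ 3.5e-12/8.29e-04 = 4.22195e-09.
k ≥ ln(4.22195e-09)/ln(0.195) = -19.2830/-1.63476 = 11.796.
Smallest integer k = 12.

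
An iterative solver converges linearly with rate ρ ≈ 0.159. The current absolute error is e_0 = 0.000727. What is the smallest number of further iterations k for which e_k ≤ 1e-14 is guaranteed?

After k steps, e_k ≈ 0.000727·0.159^k.
Need 0.159^k ≤ 1e-14/0.000727 = 1.37552e-11.
k ≥ ln(1.37552e-11)/ln(0.159) = -25.0096/-1.83885 = 13.601.
Smallest integer k = 14.

14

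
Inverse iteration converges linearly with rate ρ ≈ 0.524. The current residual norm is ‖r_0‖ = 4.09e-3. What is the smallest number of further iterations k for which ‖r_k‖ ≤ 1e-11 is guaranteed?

After k steps, ‖r_k‖ ≈ 4.09e-3·0.524^k.
Need 0.524^k ≤ 1e-11/4.09e-3 = 2.44499e-09.
k ≥ ln(2.44499e-09)/ln(0.524) = -19.8292/-0.64626 = 30.683.
Smallest integer k = 31.

31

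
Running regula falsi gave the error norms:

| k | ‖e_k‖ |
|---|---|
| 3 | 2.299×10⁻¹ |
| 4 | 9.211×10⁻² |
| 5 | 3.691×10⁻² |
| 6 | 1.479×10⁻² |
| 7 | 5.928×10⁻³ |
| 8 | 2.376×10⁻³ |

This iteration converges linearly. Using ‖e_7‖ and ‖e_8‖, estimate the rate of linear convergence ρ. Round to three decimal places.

ρ ≈ ‖e_8‖/‖e_7‖ = 2.376×10⁻³/5.928×10⁻³ = 0.40081

0.401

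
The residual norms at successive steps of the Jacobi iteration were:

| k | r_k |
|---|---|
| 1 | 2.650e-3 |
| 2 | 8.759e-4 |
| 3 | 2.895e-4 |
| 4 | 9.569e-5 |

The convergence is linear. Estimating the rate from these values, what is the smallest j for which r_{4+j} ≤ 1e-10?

Rate ρ ≈ r_4/r_3 = 9.569e-5/2.895e-4 = 0.3305.
After j more steps, r_{4+j} ≈ 9.569e-5·ρ^j; need ρ^j ≤ 1e-10/9.569e-5 = 1.04504e-06.
j ≥ ln(1.04504e-06)/ln(0.3305) = -13.7715/-1.10715 = 12.439.
So 13 more iterations are needed.

13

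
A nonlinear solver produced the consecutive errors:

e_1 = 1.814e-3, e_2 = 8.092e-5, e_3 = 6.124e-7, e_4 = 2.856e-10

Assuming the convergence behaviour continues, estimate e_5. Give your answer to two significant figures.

First estimate the order: p ≈ ln(e_4/e_3) / ln(e_3/e_2) = ln(2.856e-10/6.124e-7)/ln(6.124e-7/8.092e-5) = ln(0.000466362)/ln(0.00756797) ≈ 1.5706.
Then e_5 ≈ e_4·(e_4/e_3)^p = 2.856e-10·(0.000466362)^1.5706 = 2.856e-10·5.85999e-06 ≈ 1.674e-15.

1.7e-15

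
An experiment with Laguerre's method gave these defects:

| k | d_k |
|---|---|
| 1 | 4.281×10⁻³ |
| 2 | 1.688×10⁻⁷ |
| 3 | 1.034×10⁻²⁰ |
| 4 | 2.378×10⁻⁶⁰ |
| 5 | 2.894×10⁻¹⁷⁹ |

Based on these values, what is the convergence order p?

Consecutive ratios: d_5/d_4 = 2.894×10⁻¹⁷⁹/2.378×10⁻⁶⁰ = 1.21699e-119, d_4/d_3 = 2.378×10⁻⁶⁰/1.034×10⁻²⁰ = 2.29981e-40.
p ≈ ln(1.21699e-119)/ln(2.29981e-40) = -273.8112/-91.2706 ≈ 3.00.
So the convergence is cubic (order 3).

3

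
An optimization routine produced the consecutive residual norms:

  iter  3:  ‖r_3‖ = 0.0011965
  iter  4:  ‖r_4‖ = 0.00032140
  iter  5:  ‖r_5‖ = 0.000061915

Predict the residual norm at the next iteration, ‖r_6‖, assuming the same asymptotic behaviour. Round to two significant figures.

7.9e-6

First estimate the order: p ≈ ln(‖r_5‖/‖r_4‖) / ln(‖r_4‖/‖r_3‖) = ln(0.000061915/0.00032140)/ln(0.00032140/0.0011965) = ln(0.192642)/ln(0.268617) ≈ 1.2529.
Then ‖r_6‖ ≈ ‖r_5‖·(‖r_5‖/‖r_4‖)^p = 0.000061915·(0.192642)^1.2529 = 0.000061915·0.127018 ≈ 7.864e-06.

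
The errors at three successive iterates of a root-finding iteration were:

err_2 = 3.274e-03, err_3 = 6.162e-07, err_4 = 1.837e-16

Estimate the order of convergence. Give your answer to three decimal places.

2.557

p ≈ ln(err_4/err_3) / ln(err_3/err_2)
  = ln(1.837e-16/6.162e-07) / ln(6.162e-07/3.274e-03)
  = ln(2.98117e-10) / ln(0.00018821)
  = -21.933535 / -8.577952 ≈ 2.556966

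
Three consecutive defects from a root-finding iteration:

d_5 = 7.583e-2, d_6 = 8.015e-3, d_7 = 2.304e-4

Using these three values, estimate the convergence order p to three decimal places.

p ≈ ln(d_7/d_6) / ln(d_6/d_5)
  = ln(2.304e-4/8.015e-3) / ln(8.015e-3/7.583e-2)
  = ln(0.0287461) / ln(0.105697)
  = -3.549253 / -2.247179 ≈ 1.579426

1.579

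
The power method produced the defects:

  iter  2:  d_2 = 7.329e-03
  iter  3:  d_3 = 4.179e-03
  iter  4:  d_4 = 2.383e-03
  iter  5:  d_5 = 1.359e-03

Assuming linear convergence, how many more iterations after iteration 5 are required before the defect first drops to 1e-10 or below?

Rate ρ ≈ d_5/d_4 = 1.359e-03/2.383e-03 = 0.5703.
After j more steps, d_{5+j} ≈ 1.359e-03·ρ^j; need ρ^j ≤ 1e-10/1.359e-03 = 7.35835e-08.
j ≥ ln(7.35835e-08)/ln(0.5703) = -16.4248/-0.56159 = 29.247.
So 30 more iterations are needed.

30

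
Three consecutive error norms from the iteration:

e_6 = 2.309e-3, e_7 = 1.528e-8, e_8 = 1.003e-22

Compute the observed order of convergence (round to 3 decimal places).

p ≈ ln(e_8/e_7) / ln(e_7/e_6)
  = ln(1.003e-22/1.528e-8) / ln(1.528e-8/2.309e-3)
  = ln(6.56414e-15) / ln(6.61758e-06)
  = -32.657155 / -11.925781 ≈ 2.738366

2.738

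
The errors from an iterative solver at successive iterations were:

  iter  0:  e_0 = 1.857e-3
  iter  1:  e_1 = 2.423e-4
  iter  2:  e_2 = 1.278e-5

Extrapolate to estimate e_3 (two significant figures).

First estimate the order: p ≈ ln(e_2/e_1) / ln(e_1/e_0) = ln(1.278e-5/2.423e-4)/ln(2.423e-4/1.857e-3) = ln(0.0527445)/ln(0.130479) ≈ 1.4448.
Then e_3 ≈ e_2·(e_2/e_1)^p = 1.278e-5·(0.0527445)^1.4448 = 1.278e-5·0.0142496 ≈ 1.821e-07.

1.8e-7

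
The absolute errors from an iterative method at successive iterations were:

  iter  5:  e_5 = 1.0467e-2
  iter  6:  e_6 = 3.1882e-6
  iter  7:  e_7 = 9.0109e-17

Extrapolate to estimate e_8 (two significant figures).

2.0e-48

First estimate the order: p ≈ ln(e_7/e_6) / ln(e_6/e_5) = ln(9.0109e-17/3.1882e-6)/ln(3.1882e-6/1.0467e-2) = ln(2.82633e-11)/ln(0.000304595) ≈ 3.0000.
Then e_8 ≈ e_7·(e_7/e_6)^p = 9.0109e-17·(2.82633e-11)^3.0000 = 9.0109e-17·2.25771e-32 ≈ 2.034e-48.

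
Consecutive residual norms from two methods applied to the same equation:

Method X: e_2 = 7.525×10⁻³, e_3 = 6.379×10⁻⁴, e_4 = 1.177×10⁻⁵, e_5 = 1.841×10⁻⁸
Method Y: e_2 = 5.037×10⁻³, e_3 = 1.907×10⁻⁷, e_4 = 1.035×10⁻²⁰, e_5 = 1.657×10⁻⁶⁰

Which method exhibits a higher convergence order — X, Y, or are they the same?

Y

Method X: p ≈ ln(1.841×10⁻⁸/1.177×10⁻⁵)/ln(1.177×10⁻⁵/6.379×10⁻⁴) ≈ 1.62.
Method Y: p ≈ ln(1.657×10⁻⁶⁰/1.035×10⁻²⁰)/ln(1.035×10⁻²⁰/1.907×10⁻⁷) ≈ 3.00.
Method Y has the higher order (≈3.0 vs ≈1.6).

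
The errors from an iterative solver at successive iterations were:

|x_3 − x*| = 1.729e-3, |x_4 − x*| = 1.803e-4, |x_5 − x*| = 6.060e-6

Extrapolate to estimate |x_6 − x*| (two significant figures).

First estimate the order: p ≈ ln(|x_5 − x*|/|x_4 − x*|) / ln(|x_4 − x*|/|x_3 − x*|) = ln(6.060e-6/1.803e-4)/ln(1.803e-4/1.729e-3) = ln(0.0336106)/ln(0.10428) ≈ 1.5008.
Then |x_6 − x*| ≈ |x_5 − x*|·(|x_5 − x*|/|x_4 − x*|)^p = 6.060e-6·(0.0336106)^1.5008 = 6.060e-6·0.00614519 ≈ 3.724e-08.

3.7e-8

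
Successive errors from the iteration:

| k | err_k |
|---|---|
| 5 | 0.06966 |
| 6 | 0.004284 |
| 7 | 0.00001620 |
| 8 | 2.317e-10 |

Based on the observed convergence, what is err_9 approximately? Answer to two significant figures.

4.7e-20

First estimate the order: p ≈ ln(err_8/err_7) / ln(err_7/err_6) = ln(2.317e-10/0.00001620)/ln(0.00001620/0.004284) = ln(1.43025e-05)/ln(0.00378151) ≈ 2.0000.
Then err_9 ≈ err_8·(err_8/err_7)^p = 2.317e-10·(1.43025e-05)^2.0000 = 2.317e-10·2.04562e-10 ≈ 4.74e-20.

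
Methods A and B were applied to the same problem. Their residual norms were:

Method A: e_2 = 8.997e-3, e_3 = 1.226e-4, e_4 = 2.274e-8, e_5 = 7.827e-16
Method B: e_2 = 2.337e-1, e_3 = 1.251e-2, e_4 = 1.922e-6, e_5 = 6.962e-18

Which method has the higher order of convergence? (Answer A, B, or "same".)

Method A: p ≈ ln(7.827e-16/2.274e-8)/ln(2.274e-8/1.226e-4) ≈ 2.00.
Method B: p ≈ ln(6.962e-18/1.922e-6)/ln(1.922e-6/1.251e-2) ≈ 3.00.
Method B has the higher order (≈3.0 vs ≈2.0).

B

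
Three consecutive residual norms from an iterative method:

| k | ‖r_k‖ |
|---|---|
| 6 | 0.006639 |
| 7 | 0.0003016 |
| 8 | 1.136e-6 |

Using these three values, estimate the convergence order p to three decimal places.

1.805

p ≈ ln(‖r_8‖/‖r_7‖) / ln(‖r_7‖/‖r_6‖)
  = ln(1.136e-6/0.0003016) / ln(0.0003016/0.006639)
  = ln(0.00376658) / ln(0.0454285)
  = -5.581588 / -3.091616 ≈ 1.805395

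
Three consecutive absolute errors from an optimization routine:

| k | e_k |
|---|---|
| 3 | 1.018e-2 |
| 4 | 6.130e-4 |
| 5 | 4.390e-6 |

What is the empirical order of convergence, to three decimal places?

1.758

p ≈ ln(e_5/e_4) / ln(e_4/e_3)
  = ln(4.390e-6/6.130e-4) / ln(6.130e-4/1.018e-2)
  = ln(0.0071615) / ln(0.0602161)
  = -4.939036 / -2.809816 ≈ 1.757779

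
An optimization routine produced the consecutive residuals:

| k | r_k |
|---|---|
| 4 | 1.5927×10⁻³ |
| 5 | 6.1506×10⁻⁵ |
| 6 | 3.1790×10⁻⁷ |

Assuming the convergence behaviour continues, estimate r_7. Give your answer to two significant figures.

6.3e-11

First estimate the order: p ≈ ln(r_6/r_5) / ln(r_5/r_4) = ln(3.1790×10⁻⁷/6.1506×10⁻⁵)/ln(6.1506×10⁻⁵/1.5927×10⁻³) = ln(0.0051686)/ln(0.0386174) ≈ 1.6180.
Then r_7 ≈ r_6·(r_6/r_5)^p = 3.1790×10⁻⁷·(0.0051686)^1.6180 = 3.1790×10⁻⁷·0.000199635 ≈ 6.346e-11.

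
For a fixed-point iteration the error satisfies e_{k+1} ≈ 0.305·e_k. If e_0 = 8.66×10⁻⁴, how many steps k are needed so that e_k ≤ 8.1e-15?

22

After k steps, e_k ≈ 8.66×10⁻⁴·0.305^k.
Need 0.305^k ≤ 8.1e-15/8.66×10⁻⁴ = 9.35335e-12.
k ≥ ln(9.35335e-12)/ln(0.305) = -25.3953/-1.18744 = 21.387.
Smallest integer k = 22.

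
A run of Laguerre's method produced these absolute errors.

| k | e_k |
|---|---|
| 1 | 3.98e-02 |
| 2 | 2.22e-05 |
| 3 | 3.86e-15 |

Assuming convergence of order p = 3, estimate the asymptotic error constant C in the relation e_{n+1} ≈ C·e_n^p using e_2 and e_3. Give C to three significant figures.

C ≈ e_3 / e_2^3
  = 3.86e-15 / (2.22e-05)^3
  = 3.86e-15 / 1.0941e-14 ≈ 0.3528

0.353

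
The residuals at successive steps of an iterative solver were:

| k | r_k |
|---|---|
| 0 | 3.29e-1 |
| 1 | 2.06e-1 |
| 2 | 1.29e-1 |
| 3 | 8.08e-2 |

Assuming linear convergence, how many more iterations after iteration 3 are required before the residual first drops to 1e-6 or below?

Rate ρ ≈ r_3/r_2 = 8.08e-2/1.29e-1 = 0.6264.
After j more steps, r_{3+j} ≈ 8.08e-2·ρ^j; need ρ^j ≤ 1e-6/8.08e-2 = 1.23762e-05.
j ≥ ln(1.23762e-05)/ln(0.6264) = -11.2997/-0.46777 = 24.157.
So 25 more iterations are needed.

25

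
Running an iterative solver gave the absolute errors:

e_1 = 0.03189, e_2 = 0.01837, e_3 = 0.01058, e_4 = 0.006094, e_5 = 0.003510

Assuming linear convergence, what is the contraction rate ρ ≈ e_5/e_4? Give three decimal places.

ρ ≈ e_5/e_4 = 0.003510/0.006094 = 0.57598

0.576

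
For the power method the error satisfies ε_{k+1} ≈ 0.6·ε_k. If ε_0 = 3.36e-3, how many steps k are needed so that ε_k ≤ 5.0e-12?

40

After k steps, ε_k ≈ 3.36e-3·0.6^k.
Need 0.6^k ≤ 5.0e-12/3.36e-3 = 1.4881e-09.
k ≥ ln(1.4881e-09)/ln(0.6) = -20.3258/-0.51083 = 39.790.
Smallest integer k = 40.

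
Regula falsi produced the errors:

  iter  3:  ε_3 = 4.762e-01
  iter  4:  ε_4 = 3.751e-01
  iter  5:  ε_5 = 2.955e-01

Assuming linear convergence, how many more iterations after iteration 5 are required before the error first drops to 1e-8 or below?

Rate ρ ≈ ε_5/ε_4 = 2.955e-01/3.751e-01 = 0.7878.
After j more steps, ε_{5+j} ≈ 2.955e-01·ρ^j; need ρ^j ≤ 1e-8/2.955e-01 = 3.38409e-08.
j ≥ ln(3.38409e-08)/ln(0.7878) = -17.2016/-0.23851 = 72.121.
So 73 more iterations are needed.

73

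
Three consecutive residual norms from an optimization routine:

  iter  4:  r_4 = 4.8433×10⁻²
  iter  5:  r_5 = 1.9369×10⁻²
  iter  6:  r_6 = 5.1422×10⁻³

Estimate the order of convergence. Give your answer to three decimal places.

1.447

p ≈ ln(r_6/r_5) / ln(r_5/r_4)
  = ln(5.1422×10⁻³/1.9369×10⁻²) / ln(1.9369×10⁻²/4.8433×10⁻²)
  = ln(0.265486) / ln(0.399913)
  = -1.326193 / -0.916508 ≈ 1.447006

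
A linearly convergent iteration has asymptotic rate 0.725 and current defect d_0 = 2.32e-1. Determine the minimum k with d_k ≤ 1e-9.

60

After k steps, d_k ≈ 2.32e-1·0.725^k.
Need 0.725^k ≤ 1e-9/2.32e-1 = 4.31034e-09.
k ≥ ln(4.31034e-09)/ln(0.725) = -19.2622/-0.32158 = 59.899.
Smallest integer k = 60.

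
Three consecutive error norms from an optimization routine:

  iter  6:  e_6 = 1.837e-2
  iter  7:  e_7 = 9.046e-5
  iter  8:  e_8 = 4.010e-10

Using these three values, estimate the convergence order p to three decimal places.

p ≈ ln(e_8/e_7) / ln(e_7/e_6)
  = ln(4.010e-10/9.046e-5) / ln(9.046e-5/1.837e-2)
  = ln(4.4329e-06) / ln(0.00492433)
  = -12.326457 / -5.313567 ≈ 2.319808

2.320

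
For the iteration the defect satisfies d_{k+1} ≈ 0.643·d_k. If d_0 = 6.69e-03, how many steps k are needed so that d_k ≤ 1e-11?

47

After k steps, d_k ≈ 6.69e-03·0.643^k.
Need 0.643^k ≤ 1e-11/6.69e-03 = 1.49477e-09.
k ≥ ln(1.49477e-09)/ln(0.643) = -20.3213/-0.44161 = 46.016.
Smallest integer k = 47.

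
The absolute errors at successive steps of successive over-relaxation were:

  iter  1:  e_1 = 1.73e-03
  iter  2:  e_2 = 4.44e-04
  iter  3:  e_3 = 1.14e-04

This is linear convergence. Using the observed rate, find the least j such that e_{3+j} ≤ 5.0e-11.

Rate ρ ≈ e_3/e_2 = 1.14e-04/4.44e-04 = 0.2568.
After j more steps, e_{3+j} ≈ 1.14e-04·ρ^j; need ρ^j ≤ 5.0e-11/1.14e-04 = 4.38596e-07.
j ≥ ln(4.38596e-07)/ln(0.2568) = -14.6397/-1.35946 = 10.769.
So 11 more iterations are needed.

11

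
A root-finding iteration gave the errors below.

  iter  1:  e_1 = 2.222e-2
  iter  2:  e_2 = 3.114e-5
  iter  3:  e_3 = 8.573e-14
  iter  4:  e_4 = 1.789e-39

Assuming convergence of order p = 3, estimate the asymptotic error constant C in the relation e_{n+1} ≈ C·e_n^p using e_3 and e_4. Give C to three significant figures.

2.84

C ≈ e_4 / e_3^3
  = 1.789e-39 / (8.573e-14)^3
  = 1.789e-39 / 6.30084e-40 ≈ 2.8393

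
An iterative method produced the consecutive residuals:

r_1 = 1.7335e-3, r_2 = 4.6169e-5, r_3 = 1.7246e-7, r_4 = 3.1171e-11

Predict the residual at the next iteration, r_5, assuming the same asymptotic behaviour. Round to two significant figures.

First estimate the order: p ≈ ln(r_4/r_3) / ln(r_3/r_2) = ln(3.1171e-11/1.7246e-7)/ln(1.7246e-7/4.6169e-5) = ln(0.000180743)/ln(0.00373541) ≈ 1.5418.
Then r_5 ≈ r_4·(r_4/r_3)^p = 3.1171e-11·(0.000180743)^1.5418 = 3.1171e-11·1.69487e-06 ≈ 5.283e-17.

5.3e-17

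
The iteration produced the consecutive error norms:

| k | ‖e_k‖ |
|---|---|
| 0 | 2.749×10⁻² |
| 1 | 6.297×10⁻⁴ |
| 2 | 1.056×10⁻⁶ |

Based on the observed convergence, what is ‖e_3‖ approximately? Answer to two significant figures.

2.1e-11

First estimate the order: p ≈ ln(‖e_2‖/‖e_1‖) / ln(‖e_1‖/‖e_0‖) = ln(1.056×10⁻⁶/6.297×10⁻⁴)/ln(6.297×10⁻⁴/2.749×10⁻²) = ln(0.00167699)/ln(0.0229065) ≈ 1.6923.
Then ‖e_3‖ ≈ ‖e_2‖·(‖e_2‖/‖e_1‖)^p = 1.056×10⁻⁶·(0.00167699)^1.6923 = 1.056×10⁻⁶·2.00943e-05 ≈ 2.122e-11.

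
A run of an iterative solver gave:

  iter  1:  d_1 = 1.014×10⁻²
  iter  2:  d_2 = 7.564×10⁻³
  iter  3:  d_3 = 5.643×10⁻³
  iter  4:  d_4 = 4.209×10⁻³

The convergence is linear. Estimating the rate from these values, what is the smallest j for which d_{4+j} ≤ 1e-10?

Rate ρ ≈ d_4/d_3 = 4.209×10⁻³/5.643×10⁻³ = 0.7459.
After j more steps, d_{4+j} ≈ 4.209×10⁻³·ρ^j; need ρ^j ≤ 1e-10/4.209×10⁻³ = 2.37586e-08.
j ≥ ln(2.37586e-08)/ln(0.7459) = -17.5553/-0.29316 = 59.883.
So 60 more iterations are needed.

60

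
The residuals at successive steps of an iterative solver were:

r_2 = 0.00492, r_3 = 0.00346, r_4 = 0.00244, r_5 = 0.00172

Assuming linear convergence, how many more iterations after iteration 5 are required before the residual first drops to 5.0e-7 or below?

24

Rate ρ ≈ r_5/r_4 = 0.00172/0.00244 = 0.7049.
After j more steps, r_{5+j} ≈ 0.00172·ρ^j; need ρ^j ≤ 5.0e-7/0.00172 = 0.000290698.
j ≥ ln(0.000290698)/ln(0.7049) = -8.1432/-0.34970 = 23.286.
So 24 more iterations are needed.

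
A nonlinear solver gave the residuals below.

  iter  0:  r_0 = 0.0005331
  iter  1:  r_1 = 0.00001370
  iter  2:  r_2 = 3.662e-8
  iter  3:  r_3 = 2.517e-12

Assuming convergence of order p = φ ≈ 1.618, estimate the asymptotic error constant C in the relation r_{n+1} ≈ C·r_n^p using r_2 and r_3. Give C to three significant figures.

C ≈ r_3 / r_2^1.618
  = 2.517e-12 / (3.662e-8)^1.618
  = 2.517e-12 / 9.29172e-13 ≈ 2.7089

2.71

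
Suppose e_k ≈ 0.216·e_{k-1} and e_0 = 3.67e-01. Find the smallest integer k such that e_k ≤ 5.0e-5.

After k steps, e_k ≈ 3.67e-01·0.216^k.
Need 0.216^k ≤ 5.0e-5/3.67e-01 = 0.00013624.
k ≥ ln(0.00013624)/ln(0.216) = -8.9011/-1.53248 = 5.808.
Smallest integer k = 6.

6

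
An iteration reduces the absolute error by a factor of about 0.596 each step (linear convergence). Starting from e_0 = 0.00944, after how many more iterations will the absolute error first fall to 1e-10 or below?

36

After k steps, e_k ≈ 0.00944·0.596^k.
Need 0.596^k ≤ 1e-10/0.00944 = 1.05932e-08.
k ≥ ln(1.05932e-08)/ln(0.596) = -18.3631/-0.51751 = 35.484.
Smallest integer k = 36.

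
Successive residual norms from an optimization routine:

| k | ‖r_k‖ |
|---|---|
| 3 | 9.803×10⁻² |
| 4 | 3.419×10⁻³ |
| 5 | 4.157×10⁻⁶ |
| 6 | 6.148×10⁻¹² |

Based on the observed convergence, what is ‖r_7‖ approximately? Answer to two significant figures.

1.3e-23

First estimate the order: p ≈ ln(‖r_6‖/‖r_5‖) / ln(‖r_5‖/‖r_4‖) = ln(6.148×10⁻¹²/4.157×10⁻⁶)/ln(4.157×10⁻⁶/3.419×10⁻³) = ln(1.47895e-06)/ln(0.00121585) ≈ 1.9999.
Then ‖r_7‖ ≈ ‖r_6‖·(‖r_6‖/‖r_5‖)^p = 6.148×10⁻¹²·(1.47895e-06)^1.9999 = 6.148×10⁻¹²·2.19023e-12 ≈ 1.347e-23.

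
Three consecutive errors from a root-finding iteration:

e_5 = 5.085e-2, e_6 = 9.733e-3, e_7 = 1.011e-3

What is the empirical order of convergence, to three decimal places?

p ≈ ln(e_7/e_6) / ln(e_6/e_5)
  = ln(1.011e-3/9.733e-3) / ln(9.733e-3/5.085e-2)
  = ln(0.103873) / ln(0.191406)
  = -2.264586 / -1.653358 ≈ 1.369689

1.370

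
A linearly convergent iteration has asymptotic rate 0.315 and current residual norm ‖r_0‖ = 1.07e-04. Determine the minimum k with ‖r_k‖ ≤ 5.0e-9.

9

After k steps, ‖r_k‖ ≈ 1.07e-04·0.315^k.
Need 0.315^k ≤ 5.0e-9/1.07e-04 = 4.6729e-05.
k ≥ ln(4.6729e-05)/ln(0.315) = -9.9711/-1.15518 = 8.632.
Smallest integer k = 9.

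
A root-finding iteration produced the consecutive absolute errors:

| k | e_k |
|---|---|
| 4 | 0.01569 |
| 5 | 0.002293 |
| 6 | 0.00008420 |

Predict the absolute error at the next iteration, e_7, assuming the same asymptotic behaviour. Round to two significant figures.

First estimate the order: p ≈ ln(e_6/e_5) / ln(e_5/e_4) = ln(0.00008420/0.002293)/ln(0.002293/0.01569) = ln(0.0367205)/ln(0.146144) ≈ 1.7182.
Then e_7 ≈ e_6·(e_6/e_5)^p = 0.00008420·(0.0367205)^1.7182 = 0.00008420·0.00342157 ≈ 2.881e-07.

2.9e-7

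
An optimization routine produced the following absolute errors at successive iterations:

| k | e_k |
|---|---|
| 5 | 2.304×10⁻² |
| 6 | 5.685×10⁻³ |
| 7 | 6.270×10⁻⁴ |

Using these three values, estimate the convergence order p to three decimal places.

p ≈ ln(e_7/e_6) / ln(e_6/e_5)
  = ln(6.270×10⁻⁴/5.685×10⁻³) / ln(5.685×10⁻³/2.304×10⁻²)
  = ln(0.11029) / ln(0.246745)
  = -2.204642 / -1.399400 ≈ 1.575419

1.575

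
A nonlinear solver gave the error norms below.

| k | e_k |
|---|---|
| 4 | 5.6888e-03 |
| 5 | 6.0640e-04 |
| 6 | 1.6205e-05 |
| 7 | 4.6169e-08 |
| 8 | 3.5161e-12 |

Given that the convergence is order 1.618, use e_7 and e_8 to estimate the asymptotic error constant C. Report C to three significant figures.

C ≈ e_8 / e_7^1.618
  = 3.5161e-12 / (4.6169e-08)^1.618
  = 3.5161e-12 / 1.35182e-12 ≈ 2.601

2.60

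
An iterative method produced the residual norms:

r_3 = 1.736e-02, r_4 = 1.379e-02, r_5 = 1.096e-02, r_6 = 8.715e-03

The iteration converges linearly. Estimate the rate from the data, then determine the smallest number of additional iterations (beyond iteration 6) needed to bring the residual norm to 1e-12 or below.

Rate ρ ≈ r_6/r_5 = 8.715e-03/1.096e-02 = 0.7952.
After j more steps, r_{6+j} ≈ 8.715e-03·ρ^j; need ρ^j ≤ 1e-12/8.715e-03 = 1.14745e-10.
j ≥ ln(1.14745e-10)/ln(0.7952) = -22.8883/-0.22916 = 99.879.
So 100 more iterations are needed.

100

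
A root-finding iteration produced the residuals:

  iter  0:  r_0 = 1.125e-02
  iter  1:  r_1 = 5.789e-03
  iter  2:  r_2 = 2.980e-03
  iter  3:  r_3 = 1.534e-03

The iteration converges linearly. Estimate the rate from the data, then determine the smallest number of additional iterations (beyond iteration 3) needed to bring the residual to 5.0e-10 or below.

Rate ρ ≈ r_3/r_2 = 1.534e-03/2.980e-03 = 0.5148.
After j more steps, r_{3+j} ≈ 1.534e-03·ρ^j; need ρ^j ≤ 5.0e-10/1.534e-03 = 3.25945e-07.
j ≥ ln(3.25945e-07)/ln(0.5148) = -14.9365/-0.66398 = 22.495.
So 23 more iterations are needed.

23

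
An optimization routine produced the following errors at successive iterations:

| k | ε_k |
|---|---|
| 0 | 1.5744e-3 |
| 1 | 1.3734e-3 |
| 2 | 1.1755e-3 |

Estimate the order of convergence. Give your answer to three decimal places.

1.139

p ≈ ln(ε_2/ε_1) / ln(ε_1/ε_0)
  = ln(1.1755e-3/1.3734e-3) / ln(1.3734e-3/1.5744e-3)
  = ln(0.855905) / ln(0.872332)
  = -0.155596 / -0.136585 ≈ 1.139188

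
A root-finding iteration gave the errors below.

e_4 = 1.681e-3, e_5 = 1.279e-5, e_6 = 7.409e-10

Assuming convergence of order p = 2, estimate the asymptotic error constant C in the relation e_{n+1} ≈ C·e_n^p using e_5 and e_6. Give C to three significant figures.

C ≈ e_6 / e_5^2
  = 7.409e-10 / (1.279e-5)^2
  = 7.409e-10 / 1.63584e-10 ≈ 4.5292

4.53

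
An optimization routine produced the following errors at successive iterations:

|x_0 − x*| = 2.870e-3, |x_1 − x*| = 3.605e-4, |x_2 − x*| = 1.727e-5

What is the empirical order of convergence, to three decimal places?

1.465

p ≈ ln(|x_2 − x*|/|x_1 − x*|) / ln(|x_1 − x*|/|x_0 − x*|)
  = ln(1.727e-5/3.605e-4) / ln(3.605e-4/2.870e-3)
  = ln(0.0479057) / ln(0.12561)
  = -3.038521 / -2.074573 ≈ 1.464649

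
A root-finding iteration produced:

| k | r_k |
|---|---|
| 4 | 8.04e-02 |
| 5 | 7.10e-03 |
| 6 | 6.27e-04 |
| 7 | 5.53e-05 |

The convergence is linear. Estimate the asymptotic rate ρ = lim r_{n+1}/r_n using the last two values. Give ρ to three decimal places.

ρ ≈ r_7/r_6 = 5.53e-05/6.27e-04 = 0.08820

0.088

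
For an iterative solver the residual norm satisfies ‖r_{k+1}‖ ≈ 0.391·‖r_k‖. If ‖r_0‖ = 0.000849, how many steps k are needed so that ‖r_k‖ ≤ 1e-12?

After k steps, ‖r_k‖ ≈ 0.000849·0.391^k.
Need 0.391^k ≤ 1e-12/0.000849 = 1.17786e-09.
k ≥ ln(1.17786e-09)/ln(0.391) = -20.5596/-0.93905 = 21.894.
Smallest integer k = 22.

22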